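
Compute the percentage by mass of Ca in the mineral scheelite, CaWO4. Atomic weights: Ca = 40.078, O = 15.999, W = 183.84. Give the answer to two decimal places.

13.92 mass %

M(CaWO4) = 287.914 g/mol.
Ca contributes 1 × 40.078 = 40.078 g per mole.
40.078/287.914 = 0.1392 → 13.92%.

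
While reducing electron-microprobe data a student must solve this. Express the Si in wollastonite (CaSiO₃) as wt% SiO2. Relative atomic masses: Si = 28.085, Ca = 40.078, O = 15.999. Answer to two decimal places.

51.72 wt%

Molar mass of CaSiO₃ = 1·40.078 + 1·28.085 + 3·15.999 = 116.160 g/mol.
Each formula unit contains 1 Si, equivalent to 1/1 = 1.0000 mol SiO2.
M(SiO2) = 1×28.085 + 2×15.999 = 60.083 g/mol.
Mass of SiO2 per formula unit = 1.0000 × 60.083 = 60.083 g.
SiO2 wt% = 60.083 / 116.160 × 100 = 51.72%.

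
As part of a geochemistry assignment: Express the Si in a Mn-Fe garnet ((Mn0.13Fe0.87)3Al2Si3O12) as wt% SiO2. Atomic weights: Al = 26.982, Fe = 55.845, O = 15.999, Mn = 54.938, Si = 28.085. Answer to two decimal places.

36.24 wt%

Formula mass = 497.388 g/mol.
3 Si → 3.0000 mol SiO2 per formula unit; M(SiO2) = 60.083, so SiO2 mass = 180.249 g.
180.249/497.388 × 100 = 36.24 wt%.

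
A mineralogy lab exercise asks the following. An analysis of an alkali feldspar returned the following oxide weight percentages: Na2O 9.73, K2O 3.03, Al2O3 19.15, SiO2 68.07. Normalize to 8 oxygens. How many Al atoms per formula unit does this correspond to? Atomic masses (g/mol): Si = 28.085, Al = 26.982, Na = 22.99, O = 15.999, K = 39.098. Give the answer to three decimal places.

9.73 wt% Na2O ÷ 61.979 g/mol = 0.15699 mol, giving 0.31398 Na and 0.15699 O.
3.03 wt% K2O ÷ 94.195 g/mol = 0.03217 mol, giving 0.06434 K and 0.03217 O.
19.15 wt% Al2O3 ÷ 101.961 g/mol = 0.18782 mol, giving 0.37564 Al and 0.56346 O.
68.07 wt% SiO2 ÷ 60.083 g/mol = 1.13293 mol, giving 1.13293 Si and 2.26586 O.
Oxygen sums to 3.01848; scaling by 8/3.01848 = 2.65034 puts the formula on 8 O.
Al: 0.37564 × 2.65034 = 0.996 atoms per formula unit.

0.996 Al apfu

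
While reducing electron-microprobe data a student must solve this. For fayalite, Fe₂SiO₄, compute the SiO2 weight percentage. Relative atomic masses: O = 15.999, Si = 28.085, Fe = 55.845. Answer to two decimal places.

29.49 wt%

Formula mass = 203.771 g/mol.
1 Si → 1.0000 mol SiO2 per formula unit; M(SiO2) = 60.083, so SiO2 mass = 60.083 g.
60.083/203.771 × 100 = 29.49 wt%.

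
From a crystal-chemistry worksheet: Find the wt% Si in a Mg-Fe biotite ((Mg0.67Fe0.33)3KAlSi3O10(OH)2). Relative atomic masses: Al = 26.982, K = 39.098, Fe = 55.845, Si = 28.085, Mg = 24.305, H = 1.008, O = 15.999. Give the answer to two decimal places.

Formula mass = 2.01·24.305 + 0.99·55.845 + 1·39.098 + 1·26.982 + 3·28.085 + 12·15.999 + 2·1.008 = 448.479 g/mol, of which 84.255 g is Si.
So Si makes up 84.255/448.479 = 0.1879 of the mass, i.e. 18.79%.

18.79 wt%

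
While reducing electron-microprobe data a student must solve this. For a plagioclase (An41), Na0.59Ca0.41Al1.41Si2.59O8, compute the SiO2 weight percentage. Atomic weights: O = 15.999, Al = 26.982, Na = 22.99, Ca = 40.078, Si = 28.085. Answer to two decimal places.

Formula mass = 268.773 g/mol.
2.59 Si → 2.5900 mol SiO2 per formula unit; M(SiO2) = 60.083, so SiO2 mass = 155.615 g.
155.615/268.773 × 100 = 57.90 wt%.

57.90 wt%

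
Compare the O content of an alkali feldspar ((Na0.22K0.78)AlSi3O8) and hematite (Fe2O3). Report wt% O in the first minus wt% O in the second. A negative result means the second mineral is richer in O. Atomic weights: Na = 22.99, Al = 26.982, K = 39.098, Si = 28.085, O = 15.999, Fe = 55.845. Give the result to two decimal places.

M((Na0.22K0.78)AlSi3O8) = 274.783 g/mol, so wt% O = 127.992/274.783 × 100 = 46.58%.
M(Fe2O3) = 159.687 g/mol, so wt% O = 47.997/159.687 × 100 = 30.06%.
46.58 − 30.06 = 16.52 pp.

16.52 percentage points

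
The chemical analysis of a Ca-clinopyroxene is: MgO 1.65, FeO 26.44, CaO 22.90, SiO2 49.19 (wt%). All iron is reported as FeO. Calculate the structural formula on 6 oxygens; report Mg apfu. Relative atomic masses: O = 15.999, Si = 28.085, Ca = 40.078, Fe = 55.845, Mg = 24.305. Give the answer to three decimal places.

MgO (M=40.304): mol = 0.04094; Mg = 0.04094, O = 0.04094.
FeO (M=71.844): mol = 0.36802; Fe = 0.36802, O = 0.36802.
CaO (M=56.077): mol = 0.40837; Ca = 0.40837, O = 0.40837.
SiO2 (M=60.083): mol = 0.81870; Si = 0.81870, O = 1.63740.
ΣO = 2.45473; factor = 6/ΣO = 2.44426.
Mg apfu = 0.04094 × 2.44426 = 0.100.

0.100 Mg apfu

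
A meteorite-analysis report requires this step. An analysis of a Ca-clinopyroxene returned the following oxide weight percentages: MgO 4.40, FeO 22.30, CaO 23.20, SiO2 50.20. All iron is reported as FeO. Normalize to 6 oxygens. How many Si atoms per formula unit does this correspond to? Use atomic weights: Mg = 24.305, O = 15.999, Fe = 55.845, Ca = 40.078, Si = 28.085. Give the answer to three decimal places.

2.002 Si apfu

MgO: 4.40/40.304 = 0.10917 mol → 0.10917 mol Mg, 0.10917 mol O.
FeO: 22.30/71.844 = 0.31039 mol → 0.31039 mol Fe, 0.31039 mol O.
CaO: 23.20/56.077 = 0.41372 mol → 0.41372 mol Ca, 0.41372 mol O.
SiO2: 50.20/60.083 = 0.83551 mol → 0.83551 mol Si, 1.67102 mol O.
Total oxygen = 2.50430 mol. Normalization factor = 6/2.50430 = 2.39588.
Si per 6 O = 0.83551 × 2.39588 = 2.002.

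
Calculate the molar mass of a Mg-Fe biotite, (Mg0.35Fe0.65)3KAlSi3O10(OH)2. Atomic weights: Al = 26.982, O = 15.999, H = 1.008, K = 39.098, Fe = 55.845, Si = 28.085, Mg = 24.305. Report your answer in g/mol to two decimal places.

478.76 g/mol

M = 1.05·24.305 + 1.95·55.845 + 1·39.098 + 1·26.982 + 3·28.085 + 12·15.999 + 2·1.008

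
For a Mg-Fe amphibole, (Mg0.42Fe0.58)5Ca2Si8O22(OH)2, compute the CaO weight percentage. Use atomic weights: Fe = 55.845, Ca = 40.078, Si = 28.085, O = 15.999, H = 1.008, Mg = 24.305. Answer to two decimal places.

Molar mass of (Mg0.42Fe0.58)5Ca2Si8O22(OH)2 = 2.10*24.305 + 2.90*55.845 + 2*40.078 + 8*28.085 + 24*15.999 + 2*1.008 = 903.819 g/mol.
Each formula unit contains 2 Ca, equivalent to 2/1 = 2.0000 mol CaO.
M(CaO) = 1×40.078 + 1×15.999 = 56.077 g/mol.
Mass of CaO per formula unit = 2.0000 × 56.077 = 112.154 g.
CaO wt% = 112.154 / 903.819 × 100 = 12.41%.

12.41 wt%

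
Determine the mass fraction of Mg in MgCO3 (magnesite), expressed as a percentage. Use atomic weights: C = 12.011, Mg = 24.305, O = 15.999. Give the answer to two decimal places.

M(MgCO3) = 84.313 g/mol.
Mg contributes 1 × 24.305 = 24.305 g per mole.
24.305/84.313 = 0.2883 → 28.83%.

28.83 wt%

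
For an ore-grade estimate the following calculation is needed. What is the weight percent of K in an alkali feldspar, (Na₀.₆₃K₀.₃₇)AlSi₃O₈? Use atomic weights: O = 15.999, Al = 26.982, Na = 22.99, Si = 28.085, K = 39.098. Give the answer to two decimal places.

5.39 mass %

M((Na₀.₆₃K₀.₃₇)AlSi₃O₈) = 268.179 g/mol.
K contributes 0.37 × 39.098 = 14.466 g per mole.
14.466/268.179 = 0.0539 → 5.39%.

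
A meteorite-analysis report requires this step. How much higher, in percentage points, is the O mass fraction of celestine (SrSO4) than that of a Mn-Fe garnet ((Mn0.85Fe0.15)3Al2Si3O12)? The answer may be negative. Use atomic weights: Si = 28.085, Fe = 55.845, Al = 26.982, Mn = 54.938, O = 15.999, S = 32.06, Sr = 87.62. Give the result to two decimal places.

O in SrSO4: molar mass 183.676 g/mol; 4×15.999 = 63.996 g → 34.84 wt%.
O in (Mn0.85Fe0.15)3Al2Si3O12: molar mass 495.429 g/mol; 12×15.999 = 191.988 g → 38.75 wt%.
Difference = 34.84 − 38.75 = -3.91 percentage points.

-3.91 percentage points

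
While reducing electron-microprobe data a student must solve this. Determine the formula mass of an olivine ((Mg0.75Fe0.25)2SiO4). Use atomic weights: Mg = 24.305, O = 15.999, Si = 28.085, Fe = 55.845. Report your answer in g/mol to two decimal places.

156.46 g/mol

Mg: 1.50 × 24.305 = 36.4575
Fe: 0.50 × 55.845 = 27.9225
Si: 1 × 28.085 = 28.0850
O: 4 × 15.999 = 63.9960
Summing the contributions gives the formula mass.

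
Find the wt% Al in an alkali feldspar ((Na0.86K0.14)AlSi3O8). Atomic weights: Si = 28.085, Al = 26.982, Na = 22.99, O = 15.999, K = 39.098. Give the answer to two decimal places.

10.20 wt%

Molar mass of (Na0.86K0.14)AlSi3O8: 0.86×22.99 + 0.14×39.098 + 1×26.982 + 3×28.085 + 8×15.999 = 264.474 g/mol.
Mass of Al per formula unit: 1 × 26.982 = 26.982 g.
Weight fraction Al = 26.982 / 264.474 = 0.1020.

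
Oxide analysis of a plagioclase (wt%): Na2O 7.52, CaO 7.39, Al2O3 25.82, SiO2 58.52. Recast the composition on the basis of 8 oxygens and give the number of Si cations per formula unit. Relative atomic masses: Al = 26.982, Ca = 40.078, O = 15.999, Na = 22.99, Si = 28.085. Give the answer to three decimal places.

Na2O: 7.52/61.979 = 0.12133 mol → 0.24266 mol Na, 0.12133 mol O.
CaO: 7.39/56.077 = 0.13178 mol → 0.13178 mol Ca, 0.13178 mol O.
Al2O3: 25.82/101.961 = 0.25323 mol → 0.50646 mol Al, 0.75969 mol O.
SiO2: 58.52/60.083 = 0.97399 mol → 0.97399 mol Si, 1.94798 mol O.
Total oxygen = 2.96078 mol. Normalization factor = 8/2.96078 = 2.70199.
Si per 8 O = 0.97399 × 2.70199 = 2.632.

2.632 Si apfu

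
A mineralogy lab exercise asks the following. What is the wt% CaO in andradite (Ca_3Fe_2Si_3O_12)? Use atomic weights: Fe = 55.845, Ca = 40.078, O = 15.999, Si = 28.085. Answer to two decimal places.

Formula mass = 508.167 g/mol.
3 Ca → 3.0000 mol CaO per formula unit; M(CaO) = 56.077, so CaO mass = 168.231 g.
168.231/508.167 × 100 = 33.11 wt%.

33.11 wt%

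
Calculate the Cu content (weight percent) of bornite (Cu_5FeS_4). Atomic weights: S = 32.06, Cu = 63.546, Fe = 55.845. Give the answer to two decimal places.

63.32 weight percent

Molar mass of Cu_5FeS_4: 5×63.546 + 1×55.845 + 4×32.06 = 501.815 g/mol.
Mass of Cu per formula unit: 5 × 63.546 = 317.730 g.
Weight fraction Cu = 317.730 / 501.815 = 0.6332.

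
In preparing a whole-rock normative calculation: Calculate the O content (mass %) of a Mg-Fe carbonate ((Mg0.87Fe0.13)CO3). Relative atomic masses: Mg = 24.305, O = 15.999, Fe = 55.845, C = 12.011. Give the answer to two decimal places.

54.29 mass %

M((Mg0.87Fe0.13)CO3) = 88.413 g/mol.
O contributes 3 × 15.999 = 47.997 g per mole.
47.997/88.413 = 0.5429 → 54.29%.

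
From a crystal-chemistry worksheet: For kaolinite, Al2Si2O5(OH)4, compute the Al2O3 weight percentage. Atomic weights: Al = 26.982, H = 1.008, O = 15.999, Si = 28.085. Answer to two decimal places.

39.50 wt%

M(Al2Si2O5(OH)4) = 258.157 g/mol; M(Al2O3) = 101.961 g/mol.
Moles Al2O3 per formula unit = 2 Al ÷ 2 = 1.0000.
Al2O3 fraction = (1.0000 × 101.961) / 258.157 = 101.961/258.157 = 0.3950.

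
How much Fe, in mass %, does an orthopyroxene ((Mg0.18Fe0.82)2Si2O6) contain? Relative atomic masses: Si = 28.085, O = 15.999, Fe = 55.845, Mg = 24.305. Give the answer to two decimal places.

36.27 mass %

Molar mass of (Mg0.18Fe0.82)2Si2O6: 0.36*24.305 + 1.64*55.845 + 2*28.085 + 6*15.999 = 252.500 g/mol.
Mass of Fe per formula unit: 1.64 × 55.845 = 91.586 g.
Weight fraction Fe = 91.586 / 252.500 = 0.3627.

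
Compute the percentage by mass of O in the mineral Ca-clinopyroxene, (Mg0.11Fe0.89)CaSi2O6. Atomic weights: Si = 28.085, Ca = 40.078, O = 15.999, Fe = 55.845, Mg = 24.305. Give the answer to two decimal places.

39.24 wt%

Formula mass = 0.11*24.305 + 0.89*55.845 + 1*40.078 + 2*28.085 + 6*15.999 = 244.618 g/mol, of which 95.994 g is O.
So O makes up 95.994/244.618 = 0.3924 of the mass, i.e. 39.24%.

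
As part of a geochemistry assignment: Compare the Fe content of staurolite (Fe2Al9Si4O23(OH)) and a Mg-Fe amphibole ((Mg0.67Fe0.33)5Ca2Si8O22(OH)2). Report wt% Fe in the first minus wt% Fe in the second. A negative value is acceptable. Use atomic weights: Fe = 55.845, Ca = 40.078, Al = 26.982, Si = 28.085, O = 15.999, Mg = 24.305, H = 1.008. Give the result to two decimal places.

2.45 percentage points

First mineral: 111.690 g Fe in 851.852 g formula = 13.11 wt% Fe.
Second mineral: 92.144 g Fe in 864.394 g formula = 10.66 wt% Fe.
13.11% − 10.66% gives a difference of 2.45 percentage points.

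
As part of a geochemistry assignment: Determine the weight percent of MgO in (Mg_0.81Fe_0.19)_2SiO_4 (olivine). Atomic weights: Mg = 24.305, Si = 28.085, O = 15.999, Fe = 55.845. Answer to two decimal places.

Molar mass of (Mg_0.81Fe_0.19)_2SiO_4 = 1.62×24.305 + 0.38×55.845 + 1×28.085 + 4×15.999 = 152.676 g/mol.
Each formula unit contains 1.62 Mg, equivalent to 1.62/1 = 1.6200 mol MgO.
M(MgO) = 1×24.305 + 1×15.999 = 40.304 g/mol.
Mass of MgO per formula unit = 1.6200 × 40.304 = 65.292 g.
MgO wt% = 65.292 / 152.676 × 100 = 42.77%.

42.77 wt%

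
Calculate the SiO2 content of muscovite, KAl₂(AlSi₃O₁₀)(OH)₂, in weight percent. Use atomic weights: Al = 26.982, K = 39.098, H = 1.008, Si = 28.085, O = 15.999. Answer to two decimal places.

Molar mass of KAl₂(AlSi₃O₁₀)(OH)₂ = 1×39.098 + 3×26.982 + 3×28.085 + 12×15.999 + 2×1.008 = 398.303 g/mol.
Each formula unit contains 3 Si, equivalent to 3/1 = 3.0000 mol SiO2.
M(SiO2) = 1×28.085 + 2×15.999 = 60.083 g/mol.
Mass of SiO2 per formula unit = 3.0000 × 60.083 = 180.249 g.
SiO2 wt% = 180.249 / 398.303 × 100 = 45.25%.

45.25 wt%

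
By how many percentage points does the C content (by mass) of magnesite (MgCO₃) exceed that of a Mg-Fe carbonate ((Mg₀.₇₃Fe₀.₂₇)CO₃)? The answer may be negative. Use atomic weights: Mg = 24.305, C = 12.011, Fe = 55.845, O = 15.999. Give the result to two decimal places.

1.31 percentage points

C in MgCO₃: molar mass 84.313 g/mol; 1×12.011 = 12.011 g → 14.25 wt%.
C in (Mg₀.₇₃Fe₀.₂₇)CO₃: molar mass 92.829 g/mol; 1×12.011 = 12.011 g → 12.94 wt%.
Difference = 14.25 − 12.94 = 1.31 percentage points.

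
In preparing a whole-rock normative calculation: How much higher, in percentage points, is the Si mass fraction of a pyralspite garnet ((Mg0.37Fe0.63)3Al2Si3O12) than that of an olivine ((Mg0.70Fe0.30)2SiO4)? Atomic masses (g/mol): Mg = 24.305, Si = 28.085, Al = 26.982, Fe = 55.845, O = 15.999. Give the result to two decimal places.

0.61 percentage points

Si in (Mg0.37Fe0.63)3Al2Si3O12: molar mass 462.733 g/mol; 3×28.085 = 84.255 g → 18.21 wt%.
Si in (Mg0.70Fe0.30)2SiO4: molar mass 159.615 g/mol; 1×28.085 = 28.085 g → 17.60 wt%.
Difference = 18.21 − 17.60 = 0.61 percentage points.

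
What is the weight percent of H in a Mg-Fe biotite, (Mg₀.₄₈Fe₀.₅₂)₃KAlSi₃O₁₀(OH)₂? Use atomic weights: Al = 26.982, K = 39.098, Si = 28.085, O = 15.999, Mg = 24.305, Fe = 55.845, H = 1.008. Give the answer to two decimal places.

0.43 wt%

Molar mass of (Mg₀.₄₈Fe₀.₅₂)₃KAlSi₃O₁₀(OH)₂: 1.44×24.305 + 1.56×55.845 + 1×39.098 + 1×26.982 + 3×28.085 + 12×15.999 + 2×1.008 = 466.456 g/mol.
Mass of H per formula unit: 2 × 1.008 = 2.016 g.
Weight fraction H = 2.016 / 466.456 = 0.0043.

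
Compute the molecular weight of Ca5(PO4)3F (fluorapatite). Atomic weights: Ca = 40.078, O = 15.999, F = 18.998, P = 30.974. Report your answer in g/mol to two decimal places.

M = 5·40.078 + 3·30.974 + 12·15.999 + 1·18.998

504.30 g/mol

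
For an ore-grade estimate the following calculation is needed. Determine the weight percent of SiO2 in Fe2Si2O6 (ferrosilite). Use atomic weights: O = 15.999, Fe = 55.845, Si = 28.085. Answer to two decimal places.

Formula mass = 263.854 g/mol.
2 Si → 2.0000 mol SiO2 per formula unit; M(SiO2) = 60.083, so SiO2 mass = 120.166 g.
120.166/263.854 × 100 = 45.54 wt%.

45.54 wt%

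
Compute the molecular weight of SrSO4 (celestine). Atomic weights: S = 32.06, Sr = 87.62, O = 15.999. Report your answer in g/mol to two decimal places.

183.68 g/mol

M = 1(87.62) + 1(32.06) + 4(15.999)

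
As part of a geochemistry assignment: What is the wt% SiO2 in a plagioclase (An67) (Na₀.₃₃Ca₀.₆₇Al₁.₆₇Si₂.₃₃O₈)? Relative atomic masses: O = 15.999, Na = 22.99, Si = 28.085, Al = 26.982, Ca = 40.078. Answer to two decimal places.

51.29 wt%

M(Na₀.₃₃Ca₀.₆₇Al₁.₆₇Si₂.₃₃O₈) = 272.929 g/mol; M(SiO2) = 60.083 g/mol.
Moles SiO2 per formula unit = 2.33 Si ÷ 1 = 2.3300.
SiO2 fraction = (2.3300 × 60.083) / 272.929 = 139.993/272.929 = 0.5129.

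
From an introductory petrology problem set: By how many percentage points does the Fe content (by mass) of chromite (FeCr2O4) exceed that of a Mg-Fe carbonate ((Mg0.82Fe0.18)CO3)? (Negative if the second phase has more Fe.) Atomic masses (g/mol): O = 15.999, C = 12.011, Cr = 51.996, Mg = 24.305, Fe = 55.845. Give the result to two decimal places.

First mineral: 55.845 g Fe in 223.833 g formula = 24.95 wt% Fe.
Second mineral: 10.052 g Fe in 89.990 g formula = 11.17 wt% Fe.
24.95% − 11.17% gives a difference of 13.78 percentage points.

13.78 percentage points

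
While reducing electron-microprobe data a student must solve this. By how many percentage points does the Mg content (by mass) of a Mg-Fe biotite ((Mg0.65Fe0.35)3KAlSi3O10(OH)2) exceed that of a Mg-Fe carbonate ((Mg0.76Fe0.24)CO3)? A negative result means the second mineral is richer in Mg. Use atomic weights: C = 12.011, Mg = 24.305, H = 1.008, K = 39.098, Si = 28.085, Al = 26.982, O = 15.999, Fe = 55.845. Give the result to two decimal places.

M((Mg0.65Fe0.35)3KAlSi3O10(OH)2) = 450.371 g/mol, so wt% Mg = 47.395/450.371 × 100 = 10.52%.
M((Mg0.76Fe0.24)CO3) = 91.883 g/mol, so wt% Mg = 18.472/91.883 × 100 = 20.10%.
10.52 − 20.10 = -9.58 pp.

-9.58 percentage points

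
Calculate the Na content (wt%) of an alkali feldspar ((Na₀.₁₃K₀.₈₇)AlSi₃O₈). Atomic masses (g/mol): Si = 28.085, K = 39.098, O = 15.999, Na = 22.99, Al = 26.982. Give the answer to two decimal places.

Formula mass = 0.13×22.99 + 0.87×39.098 + 1×26.982 + 3×28.085 + 8×15.999 = 276.233 g/mol, of which 2.989 g is Na.
So Na makes up 2.989/276.233 = 0.0108 of the mass, i.e. 1.08%.

1.08 wt%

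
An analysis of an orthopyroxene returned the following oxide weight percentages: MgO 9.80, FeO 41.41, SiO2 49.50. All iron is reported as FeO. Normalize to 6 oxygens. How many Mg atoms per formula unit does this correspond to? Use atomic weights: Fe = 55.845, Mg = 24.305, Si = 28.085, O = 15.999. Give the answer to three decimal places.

0.591 Mg apfu

MgO: 9.80/40.304 = 0.24315 mol → 0.24315 mol Mg, 0.24315 mol O.
FeO: 41.41/71.844 = 0.57639 mol → 0.57639 mol Fe, 0.57639 mol O.
SiO2: 49.50/60.083 = 0.82386 mol → 0.82386 mol Si, 1.64772 mol O.
Total oxygen = 2.46726 mol. Normalization factor = 6/2.46726 = 2.43185.
Mg per 6 O = 0.24315 × 2.43185 = 0.591.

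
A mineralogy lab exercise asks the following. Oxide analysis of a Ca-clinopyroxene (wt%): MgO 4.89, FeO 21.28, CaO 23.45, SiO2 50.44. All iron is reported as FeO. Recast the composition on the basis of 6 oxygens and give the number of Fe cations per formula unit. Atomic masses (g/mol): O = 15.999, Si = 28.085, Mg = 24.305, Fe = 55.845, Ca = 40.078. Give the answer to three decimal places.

4.89 wt% MgO ÷ 40.304 g/mol = 0.12133 mol, giving 0.12133 Mg and 0.12133 O.
21.28 wt% FeO ÷ 71.844 g/mol = 0.29620 mol, giving 0.29620 Fe and 0.29620 O.
23.45 wt% CaO ÷ 56.077 g/mol = 0.41818 mol, giving 0.41818 Ca and 0.41818 O.
50.44 wt% SiO2 ÷ 60.083 g/mol = 0.83951 mol, giving 0.83951 Si and 1.67902 O.
Oxygen sums to 2.51473; scaling by 6/2.51473 = 2.38594 puts the formula on 6 O.
Fe: 0.29620 × 2.38594 = 0.707 atoms per formula unit.

0.707 Fe apfu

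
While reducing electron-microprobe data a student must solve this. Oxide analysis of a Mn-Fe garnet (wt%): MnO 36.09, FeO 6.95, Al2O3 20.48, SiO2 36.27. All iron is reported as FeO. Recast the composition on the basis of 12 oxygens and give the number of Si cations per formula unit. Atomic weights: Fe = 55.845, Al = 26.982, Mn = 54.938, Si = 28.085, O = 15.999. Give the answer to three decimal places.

36.09 wt% MnO ÷ 70.937 g/mol = 0.50876 mol, giving 0.50876 Mn and 0.50876 O.
6.95 wt% FeO ÷ 71.844 g/mol = 0.09674 mol, giving 0.09674 Fe and 0.09674 O.
20.48 wt% Al2O3 ÷ 101.961 g/mol = 0.20086 mol, giving 0.40172 Al and 0.60258 O.
36.27 wt% SiO2 ÷ 60.083 g/mol = 0.60366 mol, giving 0.60366 Si and 1.20732 O.
Oxygen sums to 2.41540; scaling by 12/2.41540 = 4.96812 puts the formula on 12 O.
Si: 0.60366 × 4.96812 = 2.999 atoms per formula unit.

2.999 Si apfu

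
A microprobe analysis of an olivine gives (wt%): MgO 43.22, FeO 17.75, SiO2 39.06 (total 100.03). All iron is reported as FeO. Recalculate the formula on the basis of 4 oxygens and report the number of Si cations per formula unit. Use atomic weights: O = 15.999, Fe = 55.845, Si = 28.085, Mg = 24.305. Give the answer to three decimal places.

0.993 Si apfu

MgO (M=40.304): mol = 1.07235; Mg = 1.07235, O = 1.07235.
FeO (M=71.844): mol = 0.24706; Fe = 0.24706, O = 0.24706.
SiO2 (M=60.083): mol = 0.65010; Si = 0.65010, O = 1.30020.
ΣO = 2.61961; factor = 4/ΣO = 1.52694.
Si apfu = 0.65010 × 1.52694 = 0.993.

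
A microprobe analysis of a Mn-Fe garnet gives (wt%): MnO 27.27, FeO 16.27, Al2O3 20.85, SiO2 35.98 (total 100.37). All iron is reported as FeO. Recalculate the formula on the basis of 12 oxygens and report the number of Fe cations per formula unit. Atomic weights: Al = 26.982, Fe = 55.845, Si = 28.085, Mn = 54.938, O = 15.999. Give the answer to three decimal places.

1.122 Fe apfu

MnO (M=70.937): mol = 0.38443; Mn = 0.38443, O = 0.38443.
FeO (M=71.844): mol = 0.22646; Fe = 0.22646, O = 0.22646.
Al2O3 (M=101.961): mol = 0.20449; Al = 0.40898, O = 0.61347.
SiO2 (M=60.083): mol = 0.59884; Si = 0.59884, O = 1.19768.
ΣO = 2.42204; factor = 12/ΣO = 4.95450.
Fe apfu = 0.22646 × 4.95450 = 1.122.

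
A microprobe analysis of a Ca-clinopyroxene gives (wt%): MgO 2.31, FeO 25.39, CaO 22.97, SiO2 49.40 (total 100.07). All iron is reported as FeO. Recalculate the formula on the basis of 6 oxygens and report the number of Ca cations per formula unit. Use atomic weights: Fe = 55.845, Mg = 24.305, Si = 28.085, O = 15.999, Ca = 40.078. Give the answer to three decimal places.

0.997 Ca apfu

MgO (M=40.304): mol = 0.05731; Mg = 0.05731, O = 0.05731.
FeO (M=71.844): mol = 0.35340; Fe = 0.35340, O = 0.35340.
CaO (M=56.077): mol = 0.40962; Ca = 0.40962, O = 0.40962.
SiO2 (M=60.083): mol = 0.82220; Si = 0.82220, O = 1.64440.
ΣO = 2.46473; factor = 6/ΣO = 2.43434.
Ca apfu = 0.40962 × 2.43434 = 0.997.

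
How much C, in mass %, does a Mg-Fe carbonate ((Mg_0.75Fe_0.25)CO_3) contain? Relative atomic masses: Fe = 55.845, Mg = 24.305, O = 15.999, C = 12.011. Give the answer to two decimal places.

M((Mg_0.75Fe_0.25)CO_3) = 92.198 g/mol.
C contributes 1 × 12.011 = 12.011 g per mole.
12.011/92.198 = 0.1303 → 13.03%.

13.03 mass %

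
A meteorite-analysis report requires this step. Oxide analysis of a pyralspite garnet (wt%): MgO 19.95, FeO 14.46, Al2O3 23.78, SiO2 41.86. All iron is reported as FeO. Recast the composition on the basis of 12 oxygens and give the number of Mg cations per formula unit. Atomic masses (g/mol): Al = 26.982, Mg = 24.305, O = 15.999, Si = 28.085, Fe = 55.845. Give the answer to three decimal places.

19.95 wt% MgO ÷ 40.304 g/mol = 0.49499 mol, giving 0.49499 Mg and 0.49499 O.
14.46 wt% FeO ÷ 71.844 g/mol = 0.20127 mol, giving 0.20127 Fe and 0.20127 O.
23.78 wt% Al2O3 ÷ 101.961 g/mol = 0.23323 mol, giving 0.46646 Al and 0.69969 O.
41.86 wt% SiO2 ÷ 60.083 g/mol = 0.69670 mol, giving 0.69670 Si and 1.39340 O.
Oxygen sums to 2.78935; scaling by 12/2.78935 = 4.30208 puts the formula on 12 O.
Mg: 0.49499 × 4.30208 = 2.129 atoms per formula unit.

2.129 Mg apfu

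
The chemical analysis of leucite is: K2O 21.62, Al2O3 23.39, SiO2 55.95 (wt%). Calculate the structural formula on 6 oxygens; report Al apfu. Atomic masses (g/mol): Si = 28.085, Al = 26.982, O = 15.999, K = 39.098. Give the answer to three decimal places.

21.62 wt% K2O ÷ 94.195 g/mol = 0.22952 mol, giving 0.45904 K and 0.22952 O.
23.39 wt% Al2O3 ÷ 101.961 g/mol = 0.22940 mol, giving 0.45880 Al and 0.68820 O.
55.95 wt% SiO2 ÷ 60.083 g/mol = 0.93121 mol, giving 0.93121 Si and 1.86242 O.
Oxygen sums to 2.78014; scaling by 6/2.78014 = 2.15816 puts the formula on 6 O.
Al: 0.45880 × 2.15816 = 0.990 atoms per formula unit.

0.990 Al apfu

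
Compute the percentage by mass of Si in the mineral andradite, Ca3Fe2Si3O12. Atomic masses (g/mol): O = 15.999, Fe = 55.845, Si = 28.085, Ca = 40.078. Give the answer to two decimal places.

M(Ca3Fe2Si3O12) = 508.167 g/mol.
Si contributes 3 × 28.085 = 84.255 g per mole.
84.255/508.167 = 0.1658 → 16.58%.

16.58 weight percent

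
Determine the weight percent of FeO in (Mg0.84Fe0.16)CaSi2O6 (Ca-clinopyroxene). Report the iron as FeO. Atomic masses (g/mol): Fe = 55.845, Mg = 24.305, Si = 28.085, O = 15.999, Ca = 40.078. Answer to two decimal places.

Formula mass = 221.593 g/mol.
0.16 Fe → 0.1600 mol FeO per formula unit; M(FeO) = 71.844, so FeO mass = 11.495 g.
11.495/221.593 × 100 = 5.19 wt%.

5.19 wt%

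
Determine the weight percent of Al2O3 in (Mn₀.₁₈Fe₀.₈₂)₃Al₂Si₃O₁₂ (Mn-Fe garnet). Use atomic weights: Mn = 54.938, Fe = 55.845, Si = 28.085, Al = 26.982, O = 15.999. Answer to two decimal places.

20.50 wt%

Molar mass of (Mn₀.₁₈Fe₀.₈₂)₃Al₂Si₃O₁₂ = 0.54*54.938 + 2.46*55.845 + 2*26.982 + 3*28.085 + 12*15.999 = 497.252 g/mol.
Each formula unit contains 2 Al, equivalent to 2/2 = 1.0000 mol Al2O3.
M(Al2O3) = 2×26.982 + 3×15.999 = 101.961 g/mol.
Mass of Al2O3 per formula unit = 1.0000 × 101.961 = 101.961 g.
Al2O3 wt% = 101.961 / 497.252 × 100 = 20.50%.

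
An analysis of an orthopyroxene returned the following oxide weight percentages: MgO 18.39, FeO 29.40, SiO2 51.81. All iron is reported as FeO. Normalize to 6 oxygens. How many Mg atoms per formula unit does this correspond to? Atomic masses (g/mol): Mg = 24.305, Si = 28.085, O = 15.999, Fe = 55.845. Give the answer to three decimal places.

1.057 Mg apfu

18.39 wt% MgO ÷ 40.304 g/mol = 0.45628 mol, giving 0.45628 Mg and 0.45628 O.
29.40 wt% FeO ÷ 71.844 g/mol = 0.40922 mol, giving 0.40922 Fe and 0.40922 O.
51.81 wt% SiO2 ÷ 60.083 g/mol = 0.86231 mol, giving 0.86231 Si and 1.72462 O.
Oxygen sums to 2.59012; scaling by 6/2.59012 = 2.31649 puts the formula on 6 O.
Mg: 0.45628 × 2.31649 = 1.057 atoms per formula unit.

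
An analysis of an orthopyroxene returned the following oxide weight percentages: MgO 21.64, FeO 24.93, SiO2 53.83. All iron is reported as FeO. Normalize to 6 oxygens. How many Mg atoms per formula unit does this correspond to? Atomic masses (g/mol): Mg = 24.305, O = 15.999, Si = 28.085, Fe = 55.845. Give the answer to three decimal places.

21.64 wt% MgO ÷ 40.304 g/mol = 0.53692 mol, giving 0.53692 Mg and 0.53692 O.
24.93 wt% FeO ÷ 71.844 g/mol = 0.34700 mol, giving 0.34700 Fe and 0.34700 O.
53.83 wt% SiO2 ÷ 60.083 g/mol = 0.89593 mol, giving 0.89593 Si and 1.79186 O.
Oxygen sums to 2.67578; scaling by 6/2.67578 = 2.24234 puts the formula on 6 O.
Mg: 0.53692 × 2.24234 = 1.204 atoms per formula unit.

1.204 Mg apfu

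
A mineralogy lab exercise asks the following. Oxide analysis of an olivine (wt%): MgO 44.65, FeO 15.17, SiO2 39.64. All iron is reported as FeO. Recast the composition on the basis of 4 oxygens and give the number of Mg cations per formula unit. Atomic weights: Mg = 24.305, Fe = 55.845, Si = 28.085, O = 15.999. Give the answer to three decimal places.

44.65 wt% MgO ÷ 40.304 g/mol = 1.10783 mol, giving 1.10783 Mg and 1.10783 O.
15.17 wt% FeO ÷ 71.844 g/mol = 0.21115 mol, giving 0.21115 Fe and 0.21115 O.
39.64 wt% SiO2 ÷ 60.083 g/mol = 0.65975 mol, giving 0.65975 Si and 1.31950 O.
Oxygen sums to 2.63848; scaling by 4/2.63848 = 1.51602 puts the formula on 4 O.
Mg: 1.10783 × 1.51602 = 1.679 atoms per formula unit.

1.679 Mg apfu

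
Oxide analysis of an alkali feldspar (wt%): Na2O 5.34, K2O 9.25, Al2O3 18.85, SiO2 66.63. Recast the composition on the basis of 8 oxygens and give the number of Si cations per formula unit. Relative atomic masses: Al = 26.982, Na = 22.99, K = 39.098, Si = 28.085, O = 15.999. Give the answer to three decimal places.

Na2O: 5.34/61.979 = 0.08616 mol → 0.17232 mol Na, 0.08616 mol O.
K2O: 9.25/94.195 = 0.09820 mol → 0.19640 mol K, 0.09820 mol O.
Al2O3: 18.85/101.961 = 0.18487 mol → 0.36974 mol Al, 0.55461 mol O.
SiO2: 66.63/60.083 = 1.10897 mol → 1.10897 mol Si, 2.21794 mol O.
Total oxygen = 2.95691 mol. Normalization factor = 8/2.95691 = 2.70553.
Si per 8 O = 1.10897 × 2.70553 = 3.000.

3.000 Si apfu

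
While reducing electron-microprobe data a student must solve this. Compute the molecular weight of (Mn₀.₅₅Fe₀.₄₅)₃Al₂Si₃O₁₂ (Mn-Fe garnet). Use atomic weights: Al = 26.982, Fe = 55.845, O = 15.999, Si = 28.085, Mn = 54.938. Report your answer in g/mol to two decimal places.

M = 1.65*54.938 + 1.35*55.845 + 2*26.982 + 3*28.085 + 12*15.999

496.25 g/mol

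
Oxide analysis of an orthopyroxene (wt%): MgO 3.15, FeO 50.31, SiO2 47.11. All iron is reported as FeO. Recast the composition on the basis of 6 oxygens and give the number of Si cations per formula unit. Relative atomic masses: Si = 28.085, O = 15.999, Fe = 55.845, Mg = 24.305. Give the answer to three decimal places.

2.005 Si apfu

MgO: 3.15/40.304 = 0.07816 mol → 0.07816 mol Mg, 0.07816 mol O.
FeO: 50.31/71.844 = 0.70027 mol → 0.70027 mol Fe, 0.70027 mol O.
SiO2: 47.11/60.083 = 0.78408 mol → 0.78408 mol Si, 1.56816 mol O.
Total oxygen = 2.34659 mol. Normalization factor = 6/2.34659 = 2.55690.
Si per 6 O = 0.78408 × 2.55690 = 2.005.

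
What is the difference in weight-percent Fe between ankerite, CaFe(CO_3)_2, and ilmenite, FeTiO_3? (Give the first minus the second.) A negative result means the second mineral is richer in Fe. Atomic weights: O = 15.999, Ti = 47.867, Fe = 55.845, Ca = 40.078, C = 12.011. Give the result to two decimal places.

First mineral: 55.845 g Fe in 215.939 g formula = 25.86 wt% Fe.
Second mineral: 55.845 g Fe in 151.709 g formula = 36.81 wt% Fe.
25.86% − 36.81% gives a difference of -10.95 percentage points.

-10.95 percentage points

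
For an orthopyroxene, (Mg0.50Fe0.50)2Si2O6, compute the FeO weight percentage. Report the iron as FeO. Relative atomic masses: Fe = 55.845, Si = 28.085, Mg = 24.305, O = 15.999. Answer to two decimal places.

30.93 wt%

Molar mass of (Mg0.50Fe0.50)2Si2O6 = 1×24.305 + 1×55.845 + 2×28.085 + 6×15.999 = 232.314 g/mol.
Each formula unit contains 1 Fe, equivalent to 1/1 = 1.0000 mol FeO.
M(FeO) = 1×55.845 + 1×15.999 = 71.844 g/mol.
Mass of FeO per formula unit = 1.0000 × 71.844 = 71.844 g.
FeO wt% = 71.844 / 232.314 × 100 = 30.93%.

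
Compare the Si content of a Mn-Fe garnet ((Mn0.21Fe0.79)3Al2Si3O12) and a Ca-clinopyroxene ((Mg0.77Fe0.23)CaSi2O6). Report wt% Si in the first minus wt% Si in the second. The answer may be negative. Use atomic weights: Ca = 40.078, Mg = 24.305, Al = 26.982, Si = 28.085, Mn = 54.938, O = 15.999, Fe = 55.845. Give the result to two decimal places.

Si in (Mn0.21Fe0.79)3Al2Si3O12: molar mass 497.171 g/mol; 3×28.085 = 84.255 g → 16.95 wt%.
Si in (Mg0.77Fe0.23)CaSi2O6: molar mass 223.801 g/mol; 2×28.085 = 56.170 g → 25.10 wt%.
Difference = 16.95 − 25.10 = -8.15 percentage points.

-8.15 percentage points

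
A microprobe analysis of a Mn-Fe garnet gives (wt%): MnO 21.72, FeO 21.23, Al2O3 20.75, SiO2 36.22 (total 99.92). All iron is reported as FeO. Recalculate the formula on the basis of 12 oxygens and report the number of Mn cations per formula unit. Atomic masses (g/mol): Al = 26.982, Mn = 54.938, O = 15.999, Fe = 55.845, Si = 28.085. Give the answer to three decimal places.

MnO: 21.72/70.937 = 0.30619 mol → 0.30619 mol Mn, 0.30619 mol O.
FeO: 21.23/71.844 = 0.29550 mol → 0.29550 mol Fe, 0.29550 mol O.
Al2O3: 20.75/101.961 = 0.20351 mol → 0.40702 mol Al, 0.61053 mol O.
SiO2: 36.22/60.083 = 0.60283 mol → 0.60283 mol Si, 1.20566 mol O.
Total oxygen = 2.41788 mol. Normalization factor = 12/2.41788 = 4.96303.
Mn per 12 O = 0.30619 × 4.96303 = 1.520.

1.520 Mn apfu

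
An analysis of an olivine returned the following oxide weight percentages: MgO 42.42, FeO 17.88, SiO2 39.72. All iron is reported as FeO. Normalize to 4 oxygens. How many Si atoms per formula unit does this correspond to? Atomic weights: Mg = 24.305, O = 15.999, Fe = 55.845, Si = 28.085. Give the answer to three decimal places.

MgO: 42.42/40.304 = 1.05250 mol → 1.05250 mol Mg, 1.05250 mol O.
FeO: 17.88/71.844 = 0.24887 mol → 0.24887 mol Fe, 0.24887 mol O.
SiO2: 39.72/60.083 = 0.66109 mol → 0.66109 mol Si, 1.32218 mol O.
Total oxygen = 2.62355 mol. Normalization factor = 4/2.62355 = 1.52465.
Si per 4 O = 0.66109 × 1.52465 = 1.008.

1.008 Si apfu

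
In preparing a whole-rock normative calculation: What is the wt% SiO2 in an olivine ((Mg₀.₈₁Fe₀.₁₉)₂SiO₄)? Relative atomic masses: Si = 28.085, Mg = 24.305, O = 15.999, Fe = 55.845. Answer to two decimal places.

39.35 wt%

M((Mg₀.₈₁Fe₀.₁₉)₂SiO₄) = 152.676 g/mol; M(SiO2) = 60.083 g/mol.
Moles SiO2 per formula unit = 1 Si ÷ 1 = 1.0000.
SiO2 fraction = (1.0000 × 60.083) / 152.676 = 60.083/152.676 = 0.3935.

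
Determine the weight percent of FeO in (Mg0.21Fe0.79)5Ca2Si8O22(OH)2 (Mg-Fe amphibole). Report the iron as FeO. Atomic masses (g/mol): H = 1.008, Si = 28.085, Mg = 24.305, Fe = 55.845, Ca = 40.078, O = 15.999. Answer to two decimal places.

30.29 wt%

Molar mass of (Mg0.21Fe0.79)5Ca2Si8O22(OH)2 = 1.05·24.305 + 3.95·55.845 + 2·40.078 + 8·28.085 + 24·15.999 + 2·1.008 = 936.936 g/mol.
Each formula unit contains 3.95 Fe, equivalent to 3.95/1 = 3.9500 mol FeO.
M(FeO) = 1×55.845 + 1×15.999 = 71.844 g/mol.
Mass of FeO per formula unit = 3.9500 × 71.844 = 283.784 g.
FeO wt% = 283.784 / 936.936 × 100 = 30.29%.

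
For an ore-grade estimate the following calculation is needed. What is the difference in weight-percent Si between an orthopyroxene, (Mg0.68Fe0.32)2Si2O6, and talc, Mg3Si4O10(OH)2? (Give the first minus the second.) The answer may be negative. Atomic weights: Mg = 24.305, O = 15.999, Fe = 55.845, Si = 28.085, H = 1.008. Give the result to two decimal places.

-4.20 percentage points

First mineral: 56.170 g Si in 220.960 g formula = 25.42 wt% Si.
Second mineral: 112.340 g Si in 379.259 g formula = 29.62 wt% Si.
25.42% − 29.62% gives a difference of -4.20 percentage points.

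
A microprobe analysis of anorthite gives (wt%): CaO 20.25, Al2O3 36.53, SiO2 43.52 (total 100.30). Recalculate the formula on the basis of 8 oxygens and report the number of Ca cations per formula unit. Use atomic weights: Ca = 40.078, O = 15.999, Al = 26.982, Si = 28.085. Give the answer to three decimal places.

1.001 Ca apfu

CaO: 20.25/56.077 = 0.36111 mol → 0.36111 mol Ca, 0.36111 mol O.
Al2O3: 36.53/101.961 = 0.35827 mol → 0.71654 mol Al, 1.07481 mol O.
SiO2: 43.52/60.083 = 0.72433 mol → 0.72433 mol Si, 1.44866 mol O.
Total oxygen = 2.88458 mol. Normalization factor = 8/2.88458 = 2.77337.
Ca per 8 O = 0.36111 × 2.77337 = 1.001.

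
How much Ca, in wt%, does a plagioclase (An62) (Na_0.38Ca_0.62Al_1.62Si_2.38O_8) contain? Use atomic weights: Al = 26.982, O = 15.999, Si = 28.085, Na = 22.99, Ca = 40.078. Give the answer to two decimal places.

9.13 wt%

Formula mass = 0.38×22.99 + 0.62×40.078 + 1.62×26.982 + 2.38×28.085 + 8×15.999 = 272.130 g/mol, of which 24.848 g is Ca.
So Ca makes up 24.848/272.130 = 0.0913 of the mass, i.e. 9.13%.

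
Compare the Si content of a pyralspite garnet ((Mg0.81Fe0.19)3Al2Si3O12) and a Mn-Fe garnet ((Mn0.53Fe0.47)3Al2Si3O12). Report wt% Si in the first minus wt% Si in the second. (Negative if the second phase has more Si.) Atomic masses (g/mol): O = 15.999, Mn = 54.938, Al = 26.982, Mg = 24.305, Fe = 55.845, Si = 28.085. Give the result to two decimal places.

3.03 percentage points

First mineral: 84.255 g Si in 421.100 g formula = 20.01 wt% Si.
Second mineral: 84.255 g Si in 496.300 g formula = 16.98 wt% Si.
20.01% − 16.98% gives a difference of 3.03 percentage points.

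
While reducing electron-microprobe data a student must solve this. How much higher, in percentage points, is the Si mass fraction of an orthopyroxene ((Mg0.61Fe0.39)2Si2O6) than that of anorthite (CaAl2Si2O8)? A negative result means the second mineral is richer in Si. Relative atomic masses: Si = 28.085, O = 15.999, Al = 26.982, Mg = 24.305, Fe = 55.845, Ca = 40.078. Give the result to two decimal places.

4.73 percentage points

Si in (Mg0.61Fe0.39)2Si2O6: molar mass 225.375 g/mol; 2×28.085 = 56.170 g → 24.92 wt%.
Si in CaAl2Si2O8: molar mass 278.204 g/mol; 2×28.085 = 56.170 g → 20.19 wt%.
Difference = 24.92 − 20.19 = 4.73 percentage points.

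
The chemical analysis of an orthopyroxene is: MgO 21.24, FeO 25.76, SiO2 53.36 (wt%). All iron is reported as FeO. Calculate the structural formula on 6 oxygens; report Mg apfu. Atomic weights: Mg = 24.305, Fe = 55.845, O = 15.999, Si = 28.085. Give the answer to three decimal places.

1.188 Mg apfu

21.24 wt% MgO ÷ 40.304 g/mol = 0.52699 mol, giving 0.52699 Mg and 0.52699 O.
25.76 wt% FeO ÷ 71.844 g/mol = 0.35855 mol, giving 0.35855 Fe and 0.35855 O.
53.36 wt% SiO2 ÷ 60.083 g/mol = 0.88810 mol, giving 0.88810 Si and 1.77620 O.
Oxygen sums to 2.66174; scaling by 6/2.66174 = 2.25416 puts the formula on 6 O.
Mg: 0.52699 × 2.25416 = 1.188 atoms per formula unit.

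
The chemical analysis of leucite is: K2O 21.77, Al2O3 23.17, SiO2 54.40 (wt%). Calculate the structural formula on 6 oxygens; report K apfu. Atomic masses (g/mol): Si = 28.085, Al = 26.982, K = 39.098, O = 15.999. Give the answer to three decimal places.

1.018 K apfu

K2O: 21.77/94.195 = 0.23112 mol → 0.46224 mol K, 0.23112 mol O.
Al2O3: 23.17/101.961 = 0.22724 mol → 0.45448 mol Al, 0.68172 mol O.
SiO2: 54.40/60.083 = 0.90541 mol → 0.90541 mol Si, 1.81082 mol O.
Total oxygen = 2.72366 mol. Normalization factor = 6/2.72366 = 2.20292.
K per 6 O = 0.46224 × 2.20292 = 1.018.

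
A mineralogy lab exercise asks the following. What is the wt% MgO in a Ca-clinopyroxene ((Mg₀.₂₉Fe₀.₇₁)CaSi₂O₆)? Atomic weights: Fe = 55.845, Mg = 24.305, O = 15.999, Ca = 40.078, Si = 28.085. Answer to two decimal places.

Molar mass of (Mg₀.₂₉Fe₀.₇₁)CaSi₂O₆ = 0.29×24.305 + 0.71×55.845 + 1×40.078 + 2×28.085 + 6×15.999 = 238.940 g/mol.
Each formula unit contains 0.29 Mg, equivalent to 0.29/1 = 0.2900 mol MgO.
M(MgO) = 1×24.305 + 1×15.999 = 40.304 g/mol.
Mass of MgO per formula unit = 0.2900 × 40.304 = 11.688 g.
MgO wt% = 11.688 / 238.940 × 100 = 4.89%.

4.89 wt%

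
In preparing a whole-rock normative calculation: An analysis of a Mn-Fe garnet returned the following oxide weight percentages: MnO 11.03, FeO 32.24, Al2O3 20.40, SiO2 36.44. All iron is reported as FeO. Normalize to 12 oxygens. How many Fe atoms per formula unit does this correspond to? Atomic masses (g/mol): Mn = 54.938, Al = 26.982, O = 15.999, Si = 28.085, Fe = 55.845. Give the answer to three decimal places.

2.228 Fe apfu

11.03 wt% MnO ÷ 70.937 g/mol = 0.15549 mol, giving 0.15549 Mn and 0.15549 O.
32.24 wt% FeO ÷ 71.844 g/mol = 0.44875 mol, giving 0.44875 Fe and 0.44875 O.
20.40 wt% Al2O3 ÷ 101.961 g/mol = 0.20008 mol, giving 0.40016 Al and 0.60024 O.
36.44 wt% SiO2 ÷ 60.083 g/mol = 0.60649 mol, giving 0.60649 Si and 1.21298 O.
Oxygen sums to 2.41746; scaling by 12/2.41746 = 4.96389 puts the formula on 12 O.
Fe: 0.44875 × 4.96389 = 2.228 atoms per formula unit.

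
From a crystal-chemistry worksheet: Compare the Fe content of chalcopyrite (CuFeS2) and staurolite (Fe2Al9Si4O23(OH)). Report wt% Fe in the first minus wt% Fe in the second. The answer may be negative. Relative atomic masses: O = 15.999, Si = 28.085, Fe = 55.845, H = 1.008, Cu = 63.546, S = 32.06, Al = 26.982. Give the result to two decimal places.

17.32 percentage points

M(CuFeS2) = 183.511 g/mol, so wt% Fe = 55.845/183.511 × 100 = 30.43%.
M(Fe2Al9Si4O23(OH)) = 851.852 g/mol, so wt% Fe = 111.690/851.852 × 100 = 13.11%.
30.43 − 13.11 = 17.32 pp.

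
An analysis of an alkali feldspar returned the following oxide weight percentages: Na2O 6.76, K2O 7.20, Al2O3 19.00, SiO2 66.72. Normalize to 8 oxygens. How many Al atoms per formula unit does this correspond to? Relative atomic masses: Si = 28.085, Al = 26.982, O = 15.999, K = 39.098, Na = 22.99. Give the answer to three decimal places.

1.005 Al apfu

Na2O (M=61.979): mol = 0.10907; Na = 0.21814, O = 0.10907.
K2O (M=94.195): mol = 0.07644; K = 0.15288, O = 0.07644.
Al2O3 (M=101.961): mol = 0.18635; Al = 0.37270, O = 0.55905.
SiO2 (M=60.083): mol = 1.11046; Si = 1.11046, O = 2.22092.
ΣO = 2.96548; factor = 8/ΣO = 2.69771.
Al apfu = 0.37270 × 2.69771 = 1.005.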